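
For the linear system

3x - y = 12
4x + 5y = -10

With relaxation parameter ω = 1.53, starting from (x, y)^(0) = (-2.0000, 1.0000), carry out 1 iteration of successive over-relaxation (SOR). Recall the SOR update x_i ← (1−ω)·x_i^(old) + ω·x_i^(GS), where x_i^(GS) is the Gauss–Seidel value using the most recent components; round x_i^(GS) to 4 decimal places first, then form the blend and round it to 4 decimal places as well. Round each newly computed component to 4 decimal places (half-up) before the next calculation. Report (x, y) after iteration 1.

(7.6899, -13.0024)

Iteration 1:
  x: GS value = (12 - (-1)·1.0000) / (3) = 4.3333;  x ← (1−ω)·-2.0000 + ω·4.3333 = 7.6899
  y: GS value = (-10 - (4)·7.6899) / (5) = -8.1519;  y ← (1−ω)·1.0000 + ω·-8.1519 = -13.0024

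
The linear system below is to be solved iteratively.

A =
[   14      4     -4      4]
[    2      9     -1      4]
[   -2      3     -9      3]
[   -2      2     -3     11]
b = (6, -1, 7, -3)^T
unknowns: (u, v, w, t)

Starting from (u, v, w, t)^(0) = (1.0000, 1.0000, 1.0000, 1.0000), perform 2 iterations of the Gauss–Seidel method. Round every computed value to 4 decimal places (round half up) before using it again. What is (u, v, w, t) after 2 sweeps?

(0.4785, -0.1399, -1.0418, -0.4444)

Iteration 1:
  u = (6 - (4)·1.0000 - (-4)·1.0000 - (4)·1.0000) / (14) = 0.1429
  v = (-1 - (2)·0.1429 - (-1)·1.0000 - (4)·1.0000) / (9) = -0.4762
  w = (7 - (-2)·0.1429 - (3)·-0.4762 - (3)·1.0000) / (-9) = -0.6349
  t = (-3 - (-2)·0.1429 - (2)·-0.4762 - (-3)·-0.6349) / (11) = -0.3333
Iteration 2:
  u = (6 - (4)·-0.4762 - (-4)·-0.6349 - (4)·-0.3333) / (14) = 0.4785
  v = (-1 - (2)·0.4785 - (-1)·-0.6349 - (4)·-0.3333) / (9) = -0.1399
  w = (7 - (-2)·0.4785 - (3)·-0.1399 - (3)·-0.3333) / (-9) = -1.0418
  t = (-3 - (-2)·0.4785 - (2)·-0.1399 - (-3)·-1.0418) / (11) = -0.4444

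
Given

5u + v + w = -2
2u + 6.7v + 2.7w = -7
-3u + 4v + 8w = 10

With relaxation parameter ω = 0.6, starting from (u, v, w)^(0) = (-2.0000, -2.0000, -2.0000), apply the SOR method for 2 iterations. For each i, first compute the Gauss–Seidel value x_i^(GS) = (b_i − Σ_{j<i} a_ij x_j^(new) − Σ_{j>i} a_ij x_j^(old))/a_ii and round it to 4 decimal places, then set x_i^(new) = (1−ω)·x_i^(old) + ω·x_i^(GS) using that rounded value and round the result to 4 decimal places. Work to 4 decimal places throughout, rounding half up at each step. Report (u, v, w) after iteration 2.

Iteration 1:
  u: GS value = (-2 - (1)·-2.0000 - (1)·-2.0000) / (5) = 0.4000;  u ← (1−ω)·-2.0000 + ω·0.4000 = -0.5600
  v: GS value = (-7 - (2)·-0.5600 - (2.7)·-2.0000) / (6.7) = -0.0716;  v ← (1−ω)·-2.0000 + ω·-0.0716 = -0.8430
  w: GS value = (10 - (-3)·-0.5600 - (4)·-0.8430) / (8) = 1.4615;  w ← (1−ω)·-2.0000 + ω·1.4615 = 0.0769
Iteration 2:
  u: GS value = (-2 - (1)·-0.8430 - (1)·0.0769) / (5) = -0.2468;  u ← (1−ω)·-0.5600 + ω·-0.2468 = -0.3721
  v: GS value = (-7 - (2)·-0.3721 - (2.7)·0.0769) / (6.7) = -0.9647;  v ← (1−ω)·-0.8430 + ω·-0.9647 = -0.9160
  w: GS value = (10 - (-3)·-0.3721 - (4)·-0.9160) / (8) = 1.5685;  w ← (1−ω)·0.0769 + ω·1.5685 = 0.9719

(-0.3721, -0.9160, 0.9719)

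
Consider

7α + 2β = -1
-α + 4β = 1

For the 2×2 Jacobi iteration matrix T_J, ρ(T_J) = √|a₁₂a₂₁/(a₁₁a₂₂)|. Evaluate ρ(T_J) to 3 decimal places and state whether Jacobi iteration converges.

0.267

a₁₂a₂₁/(a₁₁a₂₂) = (2)·(-1) / ((7)·(4)) = -0.071429
ρ = √|-0.071429| = √0.071429 = 0.267
ρ < 1, so Jacobi converges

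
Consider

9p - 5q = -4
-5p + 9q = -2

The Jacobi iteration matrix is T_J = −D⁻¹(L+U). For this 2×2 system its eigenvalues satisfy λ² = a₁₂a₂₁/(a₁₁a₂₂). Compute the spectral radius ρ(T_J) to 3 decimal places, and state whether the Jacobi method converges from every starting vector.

a₁₂a₂₁/(a₁₁a₂₂) = (-5)·(-5) / ((9)·(9)) = 0.308642
ρ = √|0.308642| = √0.308642 = 0.556
ρ < 1, so Jacobi converges

0.556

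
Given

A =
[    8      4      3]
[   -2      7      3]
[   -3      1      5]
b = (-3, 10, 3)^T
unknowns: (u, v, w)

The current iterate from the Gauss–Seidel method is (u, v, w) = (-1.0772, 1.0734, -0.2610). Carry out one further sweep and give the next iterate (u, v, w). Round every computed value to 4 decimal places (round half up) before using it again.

(-0.8138, 1.3079, -0.1499)

One sweep:
  u = (-3 - (4)·1.0734 - (3)·-0.2610) / (8) = -0.8138
  v = (10 - (-2)·-0.8138 - (3)·-0.2610) / (7) = 1.3079
  w = (3 - (-3)·-0.8138 - (1)·1.3079) / (5) = -0.1499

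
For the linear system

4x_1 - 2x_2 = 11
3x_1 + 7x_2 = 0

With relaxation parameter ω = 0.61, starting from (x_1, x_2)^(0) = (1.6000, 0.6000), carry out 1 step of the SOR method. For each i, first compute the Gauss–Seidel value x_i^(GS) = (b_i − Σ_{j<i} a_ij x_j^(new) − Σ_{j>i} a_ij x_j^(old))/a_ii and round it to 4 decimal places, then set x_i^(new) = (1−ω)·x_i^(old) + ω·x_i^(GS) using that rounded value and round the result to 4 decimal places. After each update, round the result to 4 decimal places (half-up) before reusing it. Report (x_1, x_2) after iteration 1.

(2.4845, -0.4155)

Iteration 1:
  x_1: GS value = (11 - (-2)·0.6000) / (4) = 3.0500;  x_1 ← (1−ω)·1.6000 + ω·3.0500 = 2.4845
  x_2: GS value = (0 - (3)·2.4845) / (7) = -1.0648;  x_2 ← (1−ω)·0.6000 + ω·-1.0648 = -0.4155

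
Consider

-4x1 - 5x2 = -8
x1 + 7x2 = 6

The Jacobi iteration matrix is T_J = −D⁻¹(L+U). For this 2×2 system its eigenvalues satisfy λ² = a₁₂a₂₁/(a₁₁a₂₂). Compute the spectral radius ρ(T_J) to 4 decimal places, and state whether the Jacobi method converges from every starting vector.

a₁₂a₂₁/(a₁₁a₂₂) = (-5)·(1) / ((-4)·(7)) = 0.178571
ρ = √|0.178571| = √0.178571 = 0.4226
ρ < 1, so Jacobi converges

0.4226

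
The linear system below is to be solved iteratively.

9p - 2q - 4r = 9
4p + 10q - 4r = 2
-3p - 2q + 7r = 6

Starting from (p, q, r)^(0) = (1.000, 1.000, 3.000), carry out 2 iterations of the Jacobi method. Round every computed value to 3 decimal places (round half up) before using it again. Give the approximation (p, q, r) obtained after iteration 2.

Iteration 1:
  p = (9 - (-2)·1.000 - (-4)·3.000) / (9) = 2.556
  q = (2 - (4)·1.000 - (-4)·3.000) / (10) = 1.000
  r = (6 - (-3)·1.000 - (-2)·1.000) / (7) = 1.571
Iteration 2:
  p = (9 - (-2)·1.000 - (-4)·1.571) / (9) = 1.920
  q = (2 - (4)·2.556 - (-4)·1.571) / (10) = -0.194
  r = (6 - (-3)·2.556 - (-2)·1.000) / (7) = 2.238

(1.920, -0.194, 2.238)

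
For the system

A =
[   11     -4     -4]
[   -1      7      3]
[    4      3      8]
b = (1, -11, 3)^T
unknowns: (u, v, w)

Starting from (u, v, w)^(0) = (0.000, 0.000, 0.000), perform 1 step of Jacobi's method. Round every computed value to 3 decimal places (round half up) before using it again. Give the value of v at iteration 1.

Iteration 1:
  u = (1 - (-4)·0.000 - (-4)·0.000) / (11) = 0.091
  v = (-11 - (-1)·0.000 - (3)·0.000) / (7) = -1.571
  w = (3 - (4)·0.000 - (3)·0.000) / (8) = 0.375

-1.571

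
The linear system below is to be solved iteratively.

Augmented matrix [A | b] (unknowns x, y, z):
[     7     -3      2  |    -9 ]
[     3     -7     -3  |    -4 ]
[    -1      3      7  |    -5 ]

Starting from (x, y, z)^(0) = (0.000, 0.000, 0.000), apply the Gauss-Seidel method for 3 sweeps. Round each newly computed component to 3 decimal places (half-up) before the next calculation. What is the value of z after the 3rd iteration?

Iteration 1:
  x = (-9 - (-3)·0.000 - (2)·0.000) / (7) = -1.286
  y = (-4 - (3)·-1.286 - (-3)·0.000) / (-7) = 0.020
  z = (-5 - (-1)·-1.286 - (3)·0.020) / (7) = -0.907
Iteration 2:
  x = (-9 - (-3)·0.020 - (2)·-0.907) / (7) = -1.018
  y = (-4 - (3)·-1.018 - (-3)·-0.907) / (-7) = 0.524
  z = (-5 - (-1)·-1.018 - (3)·0.524) / (7) = -1.084
Iteration 3:
  x = (-9 - (-3)·0.524 - (2)·-1.084) / (7) = -0.751
  y = (-4 - (3)·-0.751 - (-3)·-1.084) / (-7) = 0.714
  z = (-5 - (-1)·-0.751 - (3)·0.714) / (7) = -1.128

-1.128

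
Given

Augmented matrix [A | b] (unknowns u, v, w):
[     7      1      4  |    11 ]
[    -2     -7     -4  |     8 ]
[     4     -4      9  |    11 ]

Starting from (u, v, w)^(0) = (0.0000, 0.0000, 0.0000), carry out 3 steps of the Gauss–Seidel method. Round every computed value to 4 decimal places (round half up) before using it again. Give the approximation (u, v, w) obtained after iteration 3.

Iteration 1:
  u = (11 - (1)·0.0000 - (4)·0.0000) / (7) = 1.5714
  v = (8 - (-2)·1.5714 - (-4)·0.0000) / (-7) = -1.5918
  w = (11 - (4)·1.5714 - (-4)·-1.5918) / (9) = -0.1836
Iteration 2:
  u = (11 - (1)·-1.5918 - (4)·-0.1836) / (7) = 1.9037
  v = (8 - (-2)·1.9037 - (-4)·-0.1836) / (-7) = -1.5819
  w = (11 - (4)·1.9037 - (-4)·-1.5819) / (9) = -0.3269
Iteration 3:
  u = (11 - (1)·-1.5819 - (4)·-0.3269) / (7) = 1.9842
  v = (8 - (-2)·1.9842 - (-4)·-0.3269) / (-7) = -1.5230
  w = (11 - (4)·1.9842 - (-4)·-1.5230) / (9) = -0.3365

(1.9842, -1.5230, -0.3365)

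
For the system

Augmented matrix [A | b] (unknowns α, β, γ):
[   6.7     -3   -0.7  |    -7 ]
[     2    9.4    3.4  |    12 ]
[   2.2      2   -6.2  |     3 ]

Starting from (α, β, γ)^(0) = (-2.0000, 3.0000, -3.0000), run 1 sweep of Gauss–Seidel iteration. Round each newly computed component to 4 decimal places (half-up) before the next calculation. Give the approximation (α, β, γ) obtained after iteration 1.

(-0.0149, 2.3649, 0.2737)

Iteration 1:
  α = (-7 - (-3)·3.0000 - (-0.7)·-3.0000) / (6.7) = -0.0149
  β = (12 - (2)·-0.0149 - (3.4)·-3.0000) / (9.4) = 2.3649
  γ = (3 - (2.2)·-0.0149 - (2)·2.3649) / (-6.2) = 0.2737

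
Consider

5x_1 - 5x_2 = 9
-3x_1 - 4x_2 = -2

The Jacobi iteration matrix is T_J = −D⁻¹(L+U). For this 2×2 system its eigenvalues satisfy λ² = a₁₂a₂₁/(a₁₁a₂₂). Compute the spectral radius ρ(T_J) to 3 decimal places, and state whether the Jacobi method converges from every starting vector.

0.866

a₁₂a₂₁/(a₁₁a₂₂) = (-5)·(-3) / ((5)·(-4)) = -0.750000
ρ = √|-0.750000| = √0.750000 = 0.866
ρ < 1, so Jacobi converges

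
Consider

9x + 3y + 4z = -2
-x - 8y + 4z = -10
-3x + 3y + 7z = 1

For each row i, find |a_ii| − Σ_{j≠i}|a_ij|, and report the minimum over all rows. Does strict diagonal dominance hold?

row 1: |9| − (3+4) = 2
row 2: |-8| − (1+4) = 3
row 3: |7| − (3+3) = 1
minimum over rows = 1 → strictly diagonally dominant (convergence guaranteed)

1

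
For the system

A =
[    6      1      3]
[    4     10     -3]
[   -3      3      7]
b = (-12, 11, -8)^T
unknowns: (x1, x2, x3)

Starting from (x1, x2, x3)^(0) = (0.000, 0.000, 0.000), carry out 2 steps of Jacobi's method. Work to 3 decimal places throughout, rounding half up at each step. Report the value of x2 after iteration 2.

Iteration 1:
  x1 = (-12 - (1)·0.000 - (3)·0.000) / (6) = -2.000
  x2 = (11 - (4)·0.000 - (-3)·0.000) / (10) = 1.100
  x3 = (-8 - (-3)·0.000 - (3)·0.000) / (7) = -1.143
Iteration 2:
  x1 = (-12 - (1)·1.100 - (3)·-1.143) / (6) = -1.612
  x2 = (11 - (4)·-2.000 - (-3)·-1.143) / (10) = 1.557
  x3 = (-8 - (-3)·-2.000 - (3)·1.100) / (7) = -2.471

1.557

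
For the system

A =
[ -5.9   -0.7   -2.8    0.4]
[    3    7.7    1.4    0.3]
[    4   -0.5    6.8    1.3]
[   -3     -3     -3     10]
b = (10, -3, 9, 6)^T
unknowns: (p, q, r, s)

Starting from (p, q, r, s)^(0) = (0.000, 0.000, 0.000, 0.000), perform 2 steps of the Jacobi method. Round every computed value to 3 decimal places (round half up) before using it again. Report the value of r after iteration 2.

Iteration 1:
  p = (10 - (-0.7)·0.000 - (-2.8)·0.000 - (0.4)·0.000) / (-5.9) = -1.695
  q = (-3 - (3)·0.000 - (1.4)·0.000 - (0.3)·0.000) / (7.7) = -0.390
  r = (9 - (4)·0.000 - (-0.5)·0.000 - (1.3)·0.000) / (6.8) = 1.324
  s = (6 - (-3)·0.000 - (-3)·0.000 - (-3)·0.000) / (10) = 0.600
Iteration 2:
  p = (10 - (-0.7)·-0.390 - (-2.8)·1.324 - (0.4)·0.600) / (-5.9) = -2.236
  q = (-3 - (3)·-1.695 - (1.4)·1.324 - (0.3)·0.600) / (7.7) = 0.007
  r = (9 - (4)·-1.695 - (-0.5)·-0.390 - (1.3)·0.600) / (6.8) = 2.177
  s = (6 - (-3)·-1.695 - (-3)·-0.390 - (-3)·1.324) / (10) = 0.372

2.177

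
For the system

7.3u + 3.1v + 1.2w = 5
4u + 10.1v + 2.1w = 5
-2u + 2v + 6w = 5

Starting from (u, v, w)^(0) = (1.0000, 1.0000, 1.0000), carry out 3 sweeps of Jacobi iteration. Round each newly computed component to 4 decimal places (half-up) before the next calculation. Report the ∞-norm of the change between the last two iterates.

0.2115

Iteration 1:
  u = (5 - (3.1)·1.0000 - (1.2)·1.0000) / (7.3) = 0.0959
  v = (5 - (4)·1.0000 - (2.1)·1.0000) / (10.1) = -0.1089
  w = (5 - (-2)·1.0000 - (2)·1.0000) / (6) = 0.8333
Iteration 2:
  u = (5 - (3.1)·-0.1089 - (1.2)·0.8333) / (7.3) = 0.5942
  v = (5 - (4)·0.0959 - (2.1)·0.8333) / (10.1) = 0.2838
  w = (5 - (-2)·0.0959 - (2)·-0.1089) / (6) = 0.9016
Iteration 3:
  u = (5 - (3.1)·0.2838 - (1.2)·0.9016) / (7.3) = 0.4162
  v = (5 - (4)·0.5942 - (2.1)·0.9016) / (10.1) = 0.0723
  w = (5 - (-2)·0.5942 - (2)·0.2838) / (6) = 0.9368
Change: (-0.1780, -0.2115, 0.0352) → max |·| = 0.2115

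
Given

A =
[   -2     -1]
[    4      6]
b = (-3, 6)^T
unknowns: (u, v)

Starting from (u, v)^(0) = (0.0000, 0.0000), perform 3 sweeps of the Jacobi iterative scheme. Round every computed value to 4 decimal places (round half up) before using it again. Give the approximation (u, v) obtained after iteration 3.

Iteration 1:
  u = (-3 - (-1)·0.0000) / (-2) = 1.5000
  v = (6 - (4)·0.0000) / (6) = 1.0000
Iteration 2:
  u = (-3 - (-1)·1.0000) / (-2) = 1.0000
  v = (6 - (4)·1.5000) / (6) = 0.0000
Iteration 3:
  u = (-3 - (-1)·0.0000) / (-2) = 1.5000
  v = (6 - (4)·1.0000) / (6) = 0.3333

(1.5000, 0.3333)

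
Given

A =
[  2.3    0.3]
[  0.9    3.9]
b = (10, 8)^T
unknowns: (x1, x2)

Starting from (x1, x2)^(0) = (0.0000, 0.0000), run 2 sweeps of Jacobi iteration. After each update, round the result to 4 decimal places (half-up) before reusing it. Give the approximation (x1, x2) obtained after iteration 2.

(4.0803, 1.0479)

Iteration 1:
  x1 = (10 - (0.3)·0.0000) / (2.3) = 4.3478
  x2 = (8 - (0.9)·0.0000) / (3.9) = 2.0513
Iteration 2:
  x1 = (10 - (0.3)·2.0513) / (2.3) = 4.0803
  x2 = (8 - (0.9)·4.3478) / (3.9) = 1.0479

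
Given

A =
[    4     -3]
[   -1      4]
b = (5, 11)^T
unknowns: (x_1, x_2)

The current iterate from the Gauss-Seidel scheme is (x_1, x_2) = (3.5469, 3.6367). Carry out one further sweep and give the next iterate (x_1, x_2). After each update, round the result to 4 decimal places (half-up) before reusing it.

One sweep:
  x_1 = (5 - (-3)·3.6367) / (4) = 3.9775
  x_2 = (11 - (-1)·3.9775) / (4) = 3.7444

(3.9775, 3.7444)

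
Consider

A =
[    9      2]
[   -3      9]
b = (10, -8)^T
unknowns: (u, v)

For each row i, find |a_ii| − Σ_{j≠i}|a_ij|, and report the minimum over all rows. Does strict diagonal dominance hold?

6

row 1: |9| − (2) = 7
row 2: |9| − (3) = 6
minimum over rows = 6 → strictly diagonally dominant (convergence guaranteed)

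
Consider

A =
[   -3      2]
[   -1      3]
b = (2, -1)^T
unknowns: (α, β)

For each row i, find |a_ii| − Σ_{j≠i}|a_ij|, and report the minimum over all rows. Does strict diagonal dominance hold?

1

row 1: |-3| − (2) = 1
row 2: |3| − (1) = 2
minimum over rows = 1 → strictly diagonally dominant (convergence guaranteed)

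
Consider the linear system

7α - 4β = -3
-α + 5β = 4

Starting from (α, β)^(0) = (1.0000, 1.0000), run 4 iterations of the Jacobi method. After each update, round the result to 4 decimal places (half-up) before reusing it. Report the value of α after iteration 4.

Iteration 1:
  α = (-3 - (-4)·1.0000) / (7) = 0.1429
  β = (4 - (-1)·1.0000) / (5) = 1.0000
Iteration 2:
  α = (-3 - (-4)·1.0000) / (7) = 0.1429
  β = (4 - (-1)·0.1429) / (5) = 0.8286
Iteration 3:
  α = (-3 - (-4)·0.8286) / (7) = 0.0449
  β = (4 - (-1)·0.1429) / (5) = 0.8286
Iteration 4:
  α = (-3 - (-4)·0.8286) / (7) = 0.0449
  β = (4 - (-1)·0.0449) / (5) = 0.8090

0.0449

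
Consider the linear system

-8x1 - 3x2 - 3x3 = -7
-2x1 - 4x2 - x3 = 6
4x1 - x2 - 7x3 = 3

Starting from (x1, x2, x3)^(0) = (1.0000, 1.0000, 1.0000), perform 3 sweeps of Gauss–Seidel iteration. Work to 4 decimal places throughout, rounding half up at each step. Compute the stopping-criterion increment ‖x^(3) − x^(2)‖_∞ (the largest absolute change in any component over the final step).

0.1668

Iteration 1:
  x1 = (-7 - (-3)·1.0000 - (-3)·1.0000) / (-8) = 0.1250
  x2 = (6 - (-2)·0.1250 - (-1)·1.0000) / (-4) = -1.8125
  x3 = (3 - (4)·0.1250 - (-1)·-1.8125) / (-7) = -0.0982
Iteration 2:
  x1 = (-7 - (-3)·-1.8125 - (-3)·-0.0982) / (-8) = 1.5915
  x2 = (6 - (-2)·1.5915 - (-1)·-0.0982) / (-4) = -2.2712
  x3 = (3 - (4)·1.5915 - (-1)·-2.2712) / (-7) = 0.8053
Iteration 3:
  x1 = (-7 - (-3)·-2.2712 - (-3)·0.8053) / (-8) = 1.4247
  x2 = (6 - (-2)·1.4247 - (-1)·0.8053) / (-4) = -2.4137
  x3 = (3 - (4)·1.4247 - (-1)·-2.4137) / (-7) = 0.7304
Change: (-0.1668, -0.1425, -0.0749) → max |·| = 0.1668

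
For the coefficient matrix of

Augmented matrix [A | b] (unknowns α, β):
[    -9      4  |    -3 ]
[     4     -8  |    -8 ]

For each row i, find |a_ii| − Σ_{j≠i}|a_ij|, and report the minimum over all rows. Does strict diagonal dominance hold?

row 1: |-9| − (4) = 5
row 2: |-8| − (4) = 4
minimum over rows = 4 → strictly diagonally dominant (convergence guaranteed)

4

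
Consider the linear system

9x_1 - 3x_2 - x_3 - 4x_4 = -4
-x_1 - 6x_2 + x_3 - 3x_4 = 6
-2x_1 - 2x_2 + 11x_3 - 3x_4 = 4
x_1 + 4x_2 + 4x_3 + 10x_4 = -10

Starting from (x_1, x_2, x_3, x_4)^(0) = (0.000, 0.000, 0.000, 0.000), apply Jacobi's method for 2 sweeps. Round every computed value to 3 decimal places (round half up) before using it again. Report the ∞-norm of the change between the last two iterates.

Iteration 1:
  x_1 = (-4 - (-3)·0.000 - (-1)·0.000 - (-4)·0.000) / (9) = -0.444
  x_2 = (6 - (-1)·0.000 - (1)·0.000 - (-3)·0.000) / (-6) = -1.000
  x_3 = (4 - (-2)·0.000 - (-2)·0.000 - (-3)·0.000) / (11) = 0.364
  x_4 = (-10 - (1)·0.000 - (4)·0.000 - (4)·0.000) / (10) = -1.000
Iteration 2:
  x_1 = (-4 - (-3)·-1.000 - (-1)·0.364 - (-4)·-1.000) / (9) = -1.182
  x_2 = (6 - (-1)·-0.444 - (1)·0.364 - (-3)·-1.000) / (-6) = -0.365
  x_3 = (4 - (-2)·-0.444 - (-2)·-1.000 - (-3)·-1.000) / (11) = -0.172
  x_4 = (-10 - (1)·-0.444 - (4)·-1.000 - (4)·0.364) / (10) = -0.701
Change: (-0.738, 0.635, -0.536, 0.299) → max |·| = 0.738

0.738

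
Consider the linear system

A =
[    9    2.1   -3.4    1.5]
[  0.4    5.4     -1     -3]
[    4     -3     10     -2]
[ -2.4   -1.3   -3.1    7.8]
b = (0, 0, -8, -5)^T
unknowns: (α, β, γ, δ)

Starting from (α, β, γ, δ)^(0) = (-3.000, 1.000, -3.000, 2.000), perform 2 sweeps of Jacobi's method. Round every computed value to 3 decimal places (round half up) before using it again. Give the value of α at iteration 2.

Iteration 1:
  α = (0 - (2.1)·1.000 - (-3.4)·-3.000 - (1.5)·2.000) / (9) = -1.700
  β = (0 - (0.4)·-3.000 - (-1)·-3.000 - (-3)·2.000) / (5.4) = 0.778
  γ = (-8 - (4)·-3.000 - (-3)·1.000 - (-2)·2.000) / (10) = 1.100
  δ = (-5 - (-2.4)·-3.000 - (-1.3)·1.000 - (-3.1)·-3.000) / (7.8) = -2.590
Iteration 2:
  α = (0 - (2.1)·0.778 - (-3.4)·1.100 - (1.5)·-2.590) / (9) = 0.666
  β = (0 - (0.4)·-1.700 - (-1)·1.100 - (-3)·-2.590) / (5.4) = -1.109
  γ = (-8 - (4)·-1.700 - (-3)·0.778 - (-2)·-2.590) / (10) = -0.405
  δ = (-5 - (-2.4)·-1.700 - (-1.3)·0.778 - (-3.1)·1.100) / (7.8) = -0.597

0.666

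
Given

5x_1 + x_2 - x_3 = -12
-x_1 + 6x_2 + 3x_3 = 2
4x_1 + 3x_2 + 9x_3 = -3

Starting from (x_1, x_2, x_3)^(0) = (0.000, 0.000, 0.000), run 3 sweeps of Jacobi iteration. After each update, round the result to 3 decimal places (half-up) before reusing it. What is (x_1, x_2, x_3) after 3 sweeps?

(-2.296, -0.400, 0.759)

Iteration 1:
  x_1 = (-12 - (1)·0.000 - (-1)·0.000) / (5) = -2.400
  x_2 = (2 - (-1)·0.000 - (3)·0.000) / (6) = 0.333
  x_3 = (-3 - (4)·0.000 - (3)·0.000) / (9) = -0.333
Iteration 2:
  x_1 = (-12 - (1)·0.333 - (-1)·-0.333) / (5) = -2.533
  x_2 = (2 - (-1)·-2.400 - (3)·-0.333) / (6) = 0.100
  x_3 = (-3 - (4)·-2.400 - (3)·0.333) / (9) = 0.622
Iteration 3:
  x_1 = (-12 - (1)·0.100 - (-1)·0.622) / (5) = -2.296
  x_2 = (2 - (-1)·-2.533 - (3)·0.622) / (6) = -0.400
  x_3 = (-3 - (4)·-2.533 - (3)·0.100) / (9) = 0.759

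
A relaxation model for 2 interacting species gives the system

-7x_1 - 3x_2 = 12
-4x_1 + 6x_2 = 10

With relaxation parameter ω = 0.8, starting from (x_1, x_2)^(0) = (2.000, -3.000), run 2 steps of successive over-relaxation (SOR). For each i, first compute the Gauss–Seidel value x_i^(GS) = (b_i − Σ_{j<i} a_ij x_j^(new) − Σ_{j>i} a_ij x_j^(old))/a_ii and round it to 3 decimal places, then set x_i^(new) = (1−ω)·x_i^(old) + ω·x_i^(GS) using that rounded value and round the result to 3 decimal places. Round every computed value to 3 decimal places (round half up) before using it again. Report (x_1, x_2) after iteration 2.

Iteration 1:
  x_1: GS value = (12 - (-3)·-3.000) / (-7) = -0.429;  x_1 ← (1−ω)·2.000 + ω·-0.429 = 0.057
  x_2: GS value = (10 - (-4)·0.057) / (6) = 1.705;  x_2 ← (1−ω)·-3.000 + ω·1.705 = 0.764
Iteration 2:
  x_1: GS value = (12 - (-3)·0.764) / (-7) = -2.042;  x_1 ← (1−ω)·0.057 + ω·-2.042 = -1.622
  x_2: GS value = (10 - (-4)·-1.622) / (6) = 0.585;  x_2 ← (1−ω)·0.764 + ω·0.585 = 0.621

(-1.622, 0.621)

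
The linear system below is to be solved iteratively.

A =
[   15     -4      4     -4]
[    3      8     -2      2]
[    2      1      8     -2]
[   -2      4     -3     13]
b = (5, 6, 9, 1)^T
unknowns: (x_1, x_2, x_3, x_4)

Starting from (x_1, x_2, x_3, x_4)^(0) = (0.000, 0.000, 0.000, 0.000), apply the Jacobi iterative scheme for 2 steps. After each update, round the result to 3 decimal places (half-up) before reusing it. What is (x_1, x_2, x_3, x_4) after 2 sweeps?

(0.254, 0.887, 0.967, 0.157)

Iteration 1:
  x_1 = (5 - (-4)·0.000 - (4)·0.000 - (-4)·0.000) / (15) = 0.333
  x_2 = (6 - (3)·0.000 - (-2)·0.000 - (2)·0.000) / (8) = 0.750
  x_3 = (9 - (2)·0.000 - (1)·0.000 - (-2)·0.000) / (8) = 1.125
  x_4 = (1 - (-2)·0.000 - (4)·0.000 - (-3)·0.000) / (13) = 0.077
Iteration 2:
  x_1 = (5 - (-4)·0.750 - (4)·1.125 - (-4)·0.077) / (15) = 0.254
  x_2 = (6 - (3)·0.333 - (-2)·1.125 - (2)·0.077) / (8) = 0.887
  x_3 = (9 - (2)·0.333 - (1)·0.750 - (-2)·0.077) / (8) = 0.967
  x_4 = (1 - (-2)·0.333 - (4)·0.750 - (-3)·1.125) / (13) = 0.157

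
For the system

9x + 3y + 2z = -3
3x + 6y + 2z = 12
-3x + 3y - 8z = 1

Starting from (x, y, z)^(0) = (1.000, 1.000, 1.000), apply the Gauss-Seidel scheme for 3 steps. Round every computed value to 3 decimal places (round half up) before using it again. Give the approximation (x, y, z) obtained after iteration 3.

(-1.367, 2.281, 1.243)

Iteration 1:
  x = (-3 - (3)·1.000 - (2)·1.000) / (9) = -0.889
  y = (12 - (3)·-0.889 - (2)·1.000) / (6) = 2.111
  z = (1 - (-3)·-0.889 - (3)·2.111) / (-8) = 1.000
Iteration 2:
  x = (-3 - (3)·2.111 - (2)·1.000) / (9) = -1.259
  y = (12 - (3)·-1.259 - (2)·1.000) / (6) = 2.296
  z = (1 - (-3)·-1.259 - (3)·2.296) / (-8) = 1.208
Iteration 3:
  x = (-3 - (3)·2.296 - (2)·1.208) / (9) = -1.367
  y = (12 - (3)·-1.367 - (2)·1.208) / (6) = 2.281
  z = (1 - (-3)·-1.367 - (3)·2.281) / (-8) = 1.243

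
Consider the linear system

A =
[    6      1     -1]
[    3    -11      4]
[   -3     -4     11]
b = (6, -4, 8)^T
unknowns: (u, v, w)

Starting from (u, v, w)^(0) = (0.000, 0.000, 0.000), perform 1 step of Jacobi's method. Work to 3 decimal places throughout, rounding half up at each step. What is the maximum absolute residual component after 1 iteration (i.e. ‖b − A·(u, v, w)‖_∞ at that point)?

5.904

Iteration 1:
  u = (6 - (1)·0.000 - (-1)·0.000) / (6) = 1.000
  v = (-4 - (3)·0.000 - (4)·0.000) / (-11) = 0.364
  w = (8 - (-3)·0.000 - (-4)·0.000) / (11) = 0.727
Residual b − A·x = (0.363, -5.904, 4.459); ∞-norm = 5.904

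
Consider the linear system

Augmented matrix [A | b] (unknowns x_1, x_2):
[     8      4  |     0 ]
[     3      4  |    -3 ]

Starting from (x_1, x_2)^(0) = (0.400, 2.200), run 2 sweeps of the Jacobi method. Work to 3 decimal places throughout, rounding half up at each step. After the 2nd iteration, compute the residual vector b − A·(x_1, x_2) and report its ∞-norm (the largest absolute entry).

Iteration 1:
  x_1 = (0 - (4)·2.200) / (8) = -1.100
  x_2 = (-3 - (3)·0.400) / (4) = -1.050
Iteration 2:
  x_1 = (0 - (4)·-1.050) / (8) = 0.525
  x_2 = (-3 - (3)·-1.100) / (4) = 0.075
Residual b − A·x = (-4.500, -4.875); ∞-norm = 4.875

4.875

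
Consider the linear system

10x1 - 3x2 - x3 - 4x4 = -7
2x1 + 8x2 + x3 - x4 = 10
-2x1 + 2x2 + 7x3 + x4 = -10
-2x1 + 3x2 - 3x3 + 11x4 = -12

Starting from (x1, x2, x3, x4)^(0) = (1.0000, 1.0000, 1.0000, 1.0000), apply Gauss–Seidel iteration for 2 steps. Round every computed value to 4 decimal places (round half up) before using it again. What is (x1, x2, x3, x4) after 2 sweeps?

(-1.2910, 1.5690, -1.9710, -2.2911)

Iteration 1:
  x1 = (-7 - (-3)·1.0000 - (-1)·1.0000 - (-4)·1.0000) / (10) = 0.1000
  x2 = (10 - (2)·0.1000 - (1)·1.0000 - (-1)·1.0000) / (8) = 1.2250
  x3 = (-10 - (-2)·0.1000 - (2)·1.2250 - (1)·1.0000) / (7) = -1.8929
  x4 = (-12 - (-2)·0.1000 - (3)·1.2250 - (-3)·-1.8929) / (11) = -1.9231
Iteration 2:
  x1 = (-7 - (-3)·1.2250 - (-1)·-1.8929 - (-4)·-1.9231) / (10) = -1.2910
  x2 = (10 - (2)·-1.2910 - (1)·-1.8929 - (-1)·-1.9231) / (8) = 1.5690
  x3 = (-10 - (-2)·-1.2910 - (2)·1.5690 - (1)·-1.9231) / (7) = -1.9710
  x4 = (-12 - (-2)·-1.2910 - (3)·1.5690 - (-3)·-1.9710) / (11) = -2.2911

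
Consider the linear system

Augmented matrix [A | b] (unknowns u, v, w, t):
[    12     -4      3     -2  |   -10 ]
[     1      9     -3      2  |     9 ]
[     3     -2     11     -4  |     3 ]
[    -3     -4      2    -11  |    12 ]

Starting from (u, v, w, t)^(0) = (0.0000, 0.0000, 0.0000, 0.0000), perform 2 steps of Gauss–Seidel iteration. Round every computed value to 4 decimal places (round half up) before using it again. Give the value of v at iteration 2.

1.5774

Iteration 1:
  u = (-10 - (-4)·0.0000 - (3)·0.0000 - (-2)·0.0000) / (12) = -0.8333
  v = (9 - (1)·-0.8333 - (-3)·0.0000 - (2)·0.0000) / (9) = 1.0926
  w = (3 - (3)·-0.8333 - (-2)·1.0926 - (-4)·0.0000) / (11) = 0.6986
  t = (12 - (-3)·-0.8333 - (-4)·1.0926 - (2)·0.6986) / (-11) = -1.1339
Iteration 2:
  u = (-10 - (-4)·1.0926 - (3)·0.6986 - (-2)·-1.1339) / (12) = -0.8328
  v = (9 - (1)·-0.8328 - (-3)·0.6986 - (2)·-1.1339) / (9) = 1.5774
  w = (3 - (3)·-0.8328 - (-2)·1.5774 - (-4)·-1.1339) / (11) = 0.3743
  t = (12 - (-3)·-0.8328 - (-4)·1.5774 - (2)·0.3743) / (-11) = -1.3693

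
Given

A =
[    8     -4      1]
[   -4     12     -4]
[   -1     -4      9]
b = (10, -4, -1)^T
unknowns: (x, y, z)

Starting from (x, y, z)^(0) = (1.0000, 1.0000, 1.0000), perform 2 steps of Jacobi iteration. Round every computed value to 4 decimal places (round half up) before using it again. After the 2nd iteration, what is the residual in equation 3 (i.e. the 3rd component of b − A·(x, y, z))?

Iteration 1:
  x = (10 - (-4)·1.0000 - (1)·1.0000) / (8) = 1.6250
  y = (-4 - (-4)·1.0000 - (-4)·1.0000) / (12) = 0.3333
  z = (-1 - (-1)·1.0000 - (-4)·1.0000) / (9) = 0.4444
Iteration 2:
  x = (10 - (-4)·0.3333 - (1)·0.4444) / (8) = 1.3611
  y = (-4 - (-4)·1.6250 - (-4)·0.4444) / (12) = 0.3565
  z = (-1 - (-1)·1.6250 - (-4)·0.3333) / (9) = 0.2176
Residual b − A·x = (0.3196, -1.9632, -0.1713)

-0.1713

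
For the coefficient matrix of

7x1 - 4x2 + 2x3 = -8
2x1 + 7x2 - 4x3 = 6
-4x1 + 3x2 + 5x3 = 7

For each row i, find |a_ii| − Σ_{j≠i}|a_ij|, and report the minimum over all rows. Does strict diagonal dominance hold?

row 1: |7| − (4+2) = 1
row 2: |7| − (2+4) = 1
row 3: |5| − (4+3) = -2
minimum over rows = -2 → not strictly diagonally dominant

-2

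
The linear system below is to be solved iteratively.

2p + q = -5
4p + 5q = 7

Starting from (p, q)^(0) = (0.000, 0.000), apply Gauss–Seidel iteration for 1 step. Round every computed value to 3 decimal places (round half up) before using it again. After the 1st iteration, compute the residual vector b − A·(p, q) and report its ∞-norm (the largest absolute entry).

Iteration 1:
  p = (-5 - (1)·0.000) / (2) = -2.500
  q = (7 - (4)·-2.500) / (5) = 3.400
Residual b − A·x = (-3.400, 0.000); ∞-norm = 3.400

3.400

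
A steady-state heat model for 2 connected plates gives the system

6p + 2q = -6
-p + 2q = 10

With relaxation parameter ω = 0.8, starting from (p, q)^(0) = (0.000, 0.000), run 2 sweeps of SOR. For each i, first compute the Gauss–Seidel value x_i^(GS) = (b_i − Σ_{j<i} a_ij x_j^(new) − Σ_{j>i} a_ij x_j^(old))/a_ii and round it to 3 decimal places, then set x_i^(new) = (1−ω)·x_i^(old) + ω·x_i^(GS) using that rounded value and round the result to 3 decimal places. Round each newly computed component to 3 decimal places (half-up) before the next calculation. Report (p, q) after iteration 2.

(-1.942, 3.959)

Iteration 1:
  p: GS value = (-6 - (2)·0.000) / (6) = -1.000;  p ← (1−ω)·0.000 + ω·-1.000 = -0.800
  q: GS value = (10 - (-1)·-0.800) / (2) = 4.600;  q ← (1−ω)·0.000 + ω·4.600 = 3.680
Iteration 2:
  p: GS value = (-6 - (2)·3.680) / (6) = -2.227;  p ← (1−ω)·-0.800 + ω·-2.227 = -1.942
  q: GS value = (10 - (-1)·-1.942) / (2) = 4.029;  q ← (1−ω)·3.680 + ω·4.029 = 3.959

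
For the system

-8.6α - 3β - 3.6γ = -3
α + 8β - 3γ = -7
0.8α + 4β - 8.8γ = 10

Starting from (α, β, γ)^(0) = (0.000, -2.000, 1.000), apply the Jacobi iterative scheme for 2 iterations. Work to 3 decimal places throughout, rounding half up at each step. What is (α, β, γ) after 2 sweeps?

(1.379, -1.720, -1.307)

Iteration 1:
  α = (-3 - (-3)·-2.000 - (-3.6)·1.000) / (-8.6) = 0.628
  β = (-7 - (1)·0.000 - (-3)·1.000) / (8) = -0.500
  γ = (10 - (0.8)·0.000 - (4)·-2.000) / (-8.8) = -2.045
Iteration 2:
  α = (-3 - (-3)·-0.500 - (-3.6)·-2.045) / (-8.6) = 1.379
  β = (-7 - (1)·0.628 - (-3)·-2.045) / (8) = -1.720
  γ = (10 - (0.8)·0.628 - (4)·-0.500) / (-8.8) = -1.307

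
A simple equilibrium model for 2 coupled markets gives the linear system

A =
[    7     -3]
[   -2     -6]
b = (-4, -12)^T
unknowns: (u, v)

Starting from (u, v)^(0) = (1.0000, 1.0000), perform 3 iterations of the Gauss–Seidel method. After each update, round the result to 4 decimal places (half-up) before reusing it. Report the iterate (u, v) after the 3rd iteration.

(0.2420, 1.9193)

Iteration 1:
  u = (-4 - (-3)·1.0000) / (7) = -0.1429
  v = (-12 - (-2)·-0.1429) / (-6) = 2.0476
Iteration 2:
  u = (-4 - (-3)·2.0476) / (7) = 0.3061
  v = (-12 - (-2)·0.3061) / (-6) = 1.8980
Iteration 3:
  u = (-4 - (-3)·1.8980) / (7) = 0.2420
  v = (-12 - (-2)·0.2420) / (-6) = 1.9193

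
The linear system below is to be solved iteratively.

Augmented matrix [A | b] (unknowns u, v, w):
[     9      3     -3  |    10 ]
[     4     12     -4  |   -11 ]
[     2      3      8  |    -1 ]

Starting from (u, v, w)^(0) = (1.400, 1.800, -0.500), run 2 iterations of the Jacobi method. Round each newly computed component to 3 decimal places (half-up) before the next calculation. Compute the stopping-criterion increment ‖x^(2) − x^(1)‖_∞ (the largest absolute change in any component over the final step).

1.520

Iteration 1:
  u = (10 - (3)·1.800 - (-3)·-0.500) / (9) = 0.344
  v = (-11 - (4)·1.400 - (-4)·-0.500) / (12) = -1.550
  w = (-1 - (2)·1.400 - (3)·1.800) / (8) = -1.150
Iteration 2:
  u = (10 - (3)·-1.550 - (-3)·-1.150) / (9) = 1.244
  v = (-11 - (4)·0.344 - (-4)·-1.150) / (12) = -1.415
  w = (-1 - (2)·0.344 - (3)·-1.550) / (8) = 0.370
Change: (0.900, 0.135, 1.520) → max |·| = 1.520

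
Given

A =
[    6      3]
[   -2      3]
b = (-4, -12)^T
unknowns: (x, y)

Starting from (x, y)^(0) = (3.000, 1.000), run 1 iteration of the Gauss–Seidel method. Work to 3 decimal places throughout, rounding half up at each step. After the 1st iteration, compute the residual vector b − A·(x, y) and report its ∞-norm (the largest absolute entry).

17.336

Iteration 1:
  x = (-4 - (3)·1.000) / (6) = -1.167
  y = (-12 - (-2)·-1.167) / (3) = -4.778
Residual b − A·x = (17.336, 0.000); ∞-norm = 17.336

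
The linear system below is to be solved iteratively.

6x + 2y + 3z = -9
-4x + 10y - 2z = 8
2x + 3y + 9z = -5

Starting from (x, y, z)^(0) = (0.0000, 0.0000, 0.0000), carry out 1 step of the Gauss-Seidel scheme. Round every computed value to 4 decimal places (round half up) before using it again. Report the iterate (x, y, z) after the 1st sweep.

Iteration 1:
  x = (-9 - (2)·0.0000 - (3)·0.0000) / (6) = -1.5000
  y = (8 - (-4)·-1.5000 - (-2)·0.0000) / (10) = 0.2000
  z = (-5 - (2)·-1.5000 - (3)·0.2000) / (9) = -0.2889

(-1.5000, 0.2000, -0.2889)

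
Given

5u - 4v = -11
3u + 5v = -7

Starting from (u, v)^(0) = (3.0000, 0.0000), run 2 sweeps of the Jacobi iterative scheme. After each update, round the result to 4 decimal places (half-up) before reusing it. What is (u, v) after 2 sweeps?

Iteration 1:
  u = (-11 - (-4)·0.0000) / (5) = -2.2000
  v = (-7 - (3)·3.0000) / (5) = -3.2000
Iteration 2:
  u = (-11 - (-4)·-3.2000) / (5) = -4.7600
  v = (-7 - (3)·-2.2000) / (5) = -0.0800

(-4.7600, -0.0800)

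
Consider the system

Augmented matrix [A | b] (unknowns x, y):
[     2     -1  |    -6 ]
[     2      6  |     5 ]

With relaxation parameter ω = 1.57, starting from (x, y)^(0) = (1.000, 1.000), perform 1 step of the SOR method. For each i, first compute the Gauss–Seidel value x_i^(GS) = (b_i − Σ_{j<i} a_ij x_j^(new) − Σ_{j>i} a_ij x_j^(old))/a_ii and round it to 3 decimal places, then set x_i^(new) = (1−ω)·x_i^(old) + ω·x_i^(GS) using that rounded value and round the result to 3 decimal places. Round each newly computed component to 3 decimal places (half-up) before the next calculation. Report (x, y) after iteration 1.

Iteration 1:
  x: GS value = (-6 - (-1)·1.000) / (2) = -2.500;  x ← (1−ω)·1.000 + ω·-2.500 = -4.495
  y: GS value = (5 - (2)·-4.495) / (6) = 2.332;  y ← (1−ω)·1.000 + ω·2.332 = 3.091

(-4.495, 3.091)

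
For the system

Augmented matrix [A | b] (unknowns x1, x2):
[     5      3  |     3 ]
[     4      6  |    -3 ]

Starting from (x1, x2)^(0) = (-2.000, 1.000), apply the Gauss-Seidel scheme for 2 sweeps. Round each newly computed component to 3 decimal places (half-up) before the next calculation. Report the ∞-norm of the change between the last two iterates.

Iteration 1:
  x1 = (3 - (3)·1.000) / (5) = 0.000
  x2 = (-3 - (4)·0.000) / (6) = -0.500
Iteration 2:
  x1 = (3 - (3)·-0.500) / (5) = 0.900
  x2 = (-3 - (4)·0.900) / (6) = -1.100
Change: (0.900, -0.600) → max |·| = 0.900

0.900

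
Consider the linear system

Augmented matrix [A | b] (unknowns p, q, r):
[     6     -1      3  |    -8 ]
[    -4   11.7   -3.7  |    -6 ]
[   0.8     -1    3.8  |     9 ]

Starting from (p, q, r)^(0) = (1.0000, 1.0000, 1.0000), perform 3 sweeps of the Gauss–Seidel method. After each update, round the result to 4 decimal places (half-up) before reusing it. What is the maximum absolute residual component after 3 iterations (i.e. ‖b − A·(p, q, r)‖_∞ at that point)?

Iteration 1:
  p = (-8 - (-1)·1.0000 - (3)·1.0000) / (6) = -1.6667
  q = (-6 - (-4)·-1.6667 - (-3.7)·1.0000) / (11.7) = -0.7664
  r = (9 - (0.8)·-1.6667 - (-1)·-0.7664) / (3.8) = 2.5176
Iteration 2:
  p = (-8 - (-1)·-0.7664 - (3)·2.5176) / (6) = -2.7199
  q = (-6 - (-4)·-2.7199 - (-3.7)·2.5176) / (11.7) = -0.6465
  r = (9 - (0.8)·-2.7199 - (-1)·-0.6465) / (3.8) = 2.7709
Iteration 3:
  p = (-8 - (-1)·-0.6465 - (3)·2.7709) / (6) = -2.8265
  q = (-6 - (-4)·-2.8265 - (-3.7)·2.7709) / (11.7) = -0.6029
  r = (9 - (0.8)·-2.8265 - (-1)·-0.6029) / (3.8) = 2.8048
Residual b − A·x = (-0.0583, 0.1257, 0.0001); ∞-norm = 0.1257

0.1257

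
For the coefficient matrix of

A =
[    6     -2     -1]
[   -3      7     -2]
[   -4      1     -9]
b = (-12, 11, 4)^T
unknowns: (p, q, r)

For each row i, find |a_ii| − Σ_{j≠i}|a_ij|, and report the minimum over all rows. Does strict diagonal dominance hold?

row 1: |6| − (2+1) = 3
row 2: |7| − (3+2) = 2
row 3: |-9| − (4+1) = 4
minimum over rows = 2 → strictly diagonally dominant (convergence guaranteed)

2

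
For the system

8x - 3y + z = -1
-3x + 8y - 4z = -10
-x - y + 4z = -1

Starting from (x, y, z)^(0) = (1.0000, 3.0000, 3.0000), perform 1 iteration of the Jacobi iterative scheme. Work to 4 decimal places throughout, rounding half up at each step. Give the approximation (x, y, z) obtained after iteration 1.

(0.6250, 0.6250, 0.7500)

Iteration 1:
  x = (-1 - (-3)·3.0000 - (1)·3.0000) / (8) = 0.6250
  y = (-10 - (-3)·1.0000 - (-4)·3.0000) / (8) = 0.6250
  z = (-1 - (-1)·1.0000 - (-1)·3.0000) / (4) = 0.7500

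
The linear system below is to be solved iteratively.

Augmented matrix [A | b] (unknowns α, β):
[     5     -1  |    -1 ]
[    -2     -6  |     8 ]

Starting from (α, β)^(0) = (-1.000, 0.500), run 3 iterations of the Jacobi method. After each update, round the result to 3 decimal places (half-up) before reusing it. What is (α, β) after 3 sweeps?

Iteration 1:
  α = (-1 - (-1)·0.500) / (5) = -0.100
  β = (8 - (-2)·-1.000) / (-6) = -1.000
Iteration 2:
  α = (-1 - (-1)·-1.000) / (5) = -0.400
  β = (8 - (-2)·-0.100) / (-6) = -1.300
Iteration 3:
  α = (-1 - (-1)·-1.300) / (5) = -0.460
  β = (8 - (-2)·-0.400) / (-6) = -1.200

(-0.460, -1.200)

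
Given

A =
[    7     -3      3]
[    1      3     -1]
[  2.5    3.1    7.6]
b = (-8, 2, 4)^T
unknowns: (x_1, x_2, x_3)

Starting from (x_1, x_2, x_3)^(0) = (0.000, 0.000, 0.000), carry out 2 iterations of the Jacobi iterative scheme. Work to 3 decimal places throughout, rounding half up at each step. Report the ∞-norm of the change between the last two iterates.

0.556

Iteration 1:
  x_1 = (-8 - (-3)·0.000 - (3)·0.000) / (7) = -1.143
  x_2 = (2 - (1)·0.000 - (-1)·0.000) / (3) = 0.667
  x_3 = (4 - (2.5)·0.000 - (3.1)·0.000) / (7.6) = 0.526
Iteration 2:
  x_1 = (-8 - (-3)·0.667 - (3)·0.526) / (7) = -1.082
  x_2 = (2 - (1)·-1.143 - (-1)·0.526) / (3) = 1.223
  x_3 = (4 - (2.5)·-1.143 - (3.1)·0.667) / (7.6) = 0.630
Change: (0.061, 0.556, 0.104) → max |·| = 0.556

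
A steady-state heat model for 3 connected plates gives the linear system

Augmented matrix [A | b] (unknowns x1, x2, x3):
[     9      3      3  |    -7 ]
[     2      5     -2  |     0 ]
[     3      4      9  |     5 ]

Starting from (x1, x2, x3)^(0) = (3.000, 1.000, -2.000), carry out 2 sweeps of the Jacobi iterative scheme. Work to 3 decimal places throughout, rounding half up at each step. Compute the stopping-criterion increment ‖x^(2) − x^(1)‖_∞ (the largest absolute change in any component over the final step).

Iteration 1:
  x1 = (-7 - (3)·1.000 - (3)·-2.000) / (9) = -0.444
  x2 = (0 - (2)·3.000 - (-2)·-2.000) / (5) = -2.000
  x3 = (5 - (3)·3.000 - (4)·1.000) / (9) = -0.889
Iteration 2:
  x1 = (-7 - (3)·-2.000 - (3)·-0.889) / (9) = 0.185
  x2 = (0 - (2)·-0.444 - (-2)·-0.889) / (5) = -0.178
  x3 = (5 - (3)·-0.444 - (4)·-2.000) / (9) = 1.592
Change: (0.629, 1.822, 2.481) → max |·| = 2.481

2.481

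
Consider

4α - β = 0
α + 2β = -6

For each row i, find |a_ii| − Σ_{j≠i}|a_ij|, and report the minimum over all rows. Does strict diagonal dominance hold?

row 1: |4| − (1) = 3
row 2: |2| − (1) = 1
minimum over rows = 1 → strictly diagonally dominant (convergence guaranteed)

1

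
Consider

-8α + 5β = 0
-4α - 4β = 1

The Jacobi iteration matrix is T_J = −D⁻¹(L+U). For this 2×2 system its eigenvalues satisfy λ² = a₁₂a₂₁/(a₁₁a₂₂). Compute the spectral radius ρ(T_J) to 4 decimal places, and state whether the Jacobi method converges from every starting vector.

0.7906

a₁₂a₂₁/(a₁₁a₂₂) = (5)·(-4) / ((-8)·(-4)) = -0.625000
ρ = √|-0.625000| = √0.625000 = 0.7906
ρ < 1, so Jacobi converges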